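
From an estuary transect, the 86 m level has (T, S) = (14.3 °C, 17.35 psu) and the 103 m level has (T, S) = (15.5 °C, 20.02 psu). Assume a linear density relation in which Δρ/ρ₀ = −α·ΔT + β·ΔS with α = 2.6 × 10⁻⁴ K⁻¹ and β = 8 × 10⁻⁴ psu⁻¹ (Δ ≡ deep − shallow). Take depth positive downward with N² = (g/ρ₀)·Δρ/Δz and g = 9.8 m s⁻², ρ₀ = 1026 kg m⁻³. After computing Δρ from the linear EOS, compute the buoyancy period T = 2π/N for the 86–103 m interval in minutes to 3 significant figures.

ΔT = +1.2 K, ΔS = +2.67 psu (deep − shallow).
Δρ/ρ₀ = −αΔT + βΔS = -3.12 × 10⁻⁴ + 2.136 × 10⁻³ = 1.824 × 10⁻³, so Δρ ≈ 1.871 kg m⁻³.
N² = (g/ρ₀)·Δρ/Δz = g·(Δρ/ρ₀)/Δz = 9.8 × 1.824 × 10⁻³ / 17 = 1.0515 × 10⁻³ s⁻².
N = √(1.0515 × 10⁻³) = 0.032427 rad s⁻¹ → T = 2π/N = 193.76 s = 3.2293 min ≈ 3.23 min.

3.23 min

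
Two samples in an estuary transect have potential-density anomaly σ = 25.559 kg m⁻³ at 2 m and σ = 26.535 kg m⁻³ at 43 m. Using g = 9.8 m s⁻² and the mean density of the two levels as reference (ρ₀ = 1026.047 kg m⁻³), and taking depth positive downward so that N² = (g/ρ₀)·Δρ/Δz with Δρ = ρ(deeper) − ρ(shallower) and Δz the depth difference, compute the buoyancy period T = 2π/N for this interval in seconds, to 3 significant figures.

Δρ = 1026.535 − 1025.559 = 0.976 kg m⁻³ over Δz = 43 − 2 = 41 m.
N² = (9.8/1026.047) × (0.976/41) = 2.2737 × 10⁻⁴ s⁻².
N = √(2.2737 × 10⁻⁴) = 0.015079 rad s⁻¹, so T = 2π/N = 416.68 s ≈ 417 s.

417 s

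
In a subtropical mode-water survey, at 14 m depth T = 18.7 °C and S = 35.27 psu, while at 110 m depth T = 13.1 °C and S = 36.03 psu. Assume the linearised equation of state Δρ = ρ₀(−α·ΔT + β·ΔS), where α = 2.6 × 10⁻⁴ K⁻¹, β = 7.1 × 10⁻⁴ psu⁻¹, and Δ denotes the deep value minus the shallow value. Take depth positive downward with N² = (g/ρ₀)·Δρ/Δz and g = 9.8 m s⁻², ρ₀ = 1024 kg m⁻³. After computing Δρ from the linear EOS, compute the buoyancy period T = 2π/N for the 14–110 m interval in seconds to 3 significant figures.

ΔT = -5.6 K, ΔS = +0.76 psu (deep − shallow).
Δρ/ρ₀ = −αΔT + βΔS = 1.456 × 10⁻³ + 5.396 × 10⁻⁴ = 1.9956 × 10⁻³, so Δρ ≈ 2.043 kg m⁻³.
N² = (g/ρ₀)·Δρ/Δz = g·(Δρ/ρ₀)/Δz = 9.8 × 1.9956 × 10⁻³ / 96 = 2.0372 × 10⁻⁴ s⁻².
N = √(2.0372 × 10⁻⁴) = 0.014273 rad s⁻¹ → T = 2π/N = 440.21 s ≈ 440 s.

440 s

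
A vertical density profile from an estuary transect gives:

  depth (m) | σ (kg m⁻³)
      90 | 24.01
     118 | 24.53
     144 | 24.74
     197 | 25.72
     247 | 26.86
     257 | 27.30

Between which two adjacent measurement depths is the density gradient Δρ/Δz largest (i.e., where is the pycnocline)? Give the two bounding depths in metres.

Compute the density gradient over each adjacent pair:
  90–118 m: Δρ/Δz = 0.52/28 = 0.019 kg m⁻⁴
  118–144 m: Δρ/Δz = 0.21/26 = 8.1 × 10⁻³ kg m⁻⁴
  144–197 m: Δρ/Δz = 0.98/53 = 0.018 kg m⁻⁴
  197–247 m: Δρ/Δz = 1.14/50 = 0.023 kg m⁻⁴
  247–257 m: Δρ/Δz = 0.44/10 = 0.044 kg m⁻⁴
The largest gradient is in the 247–257 m interval — the pycnocline.

247–257 m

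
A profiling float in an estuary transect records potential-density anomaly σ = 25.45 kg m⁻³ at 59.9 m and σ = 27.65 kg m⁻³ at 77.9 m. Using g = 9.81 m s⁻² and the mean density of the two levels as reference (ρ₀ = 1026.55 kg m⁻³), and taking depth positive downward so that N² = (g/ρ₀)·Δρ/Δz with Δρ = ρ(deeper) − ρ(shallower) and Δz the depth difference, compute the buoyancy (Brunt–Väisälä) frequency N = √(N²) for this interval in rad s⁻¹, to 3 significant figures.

Δρ = 1027.65 − 1025.45 = 2.20 kg m⁻³ over Δz = 77.9 − 59.9 = 18 m.
N² = (9.81/1026.55) × (2.20/18) = 1.1680 × 10⁻³ s⁻².
N = √(1.1680 × 10⁻³) = 0.034176 rad s⁻¹ ≈ 0.0342 rad s⁻¹.

0.0342 rad s⁻¹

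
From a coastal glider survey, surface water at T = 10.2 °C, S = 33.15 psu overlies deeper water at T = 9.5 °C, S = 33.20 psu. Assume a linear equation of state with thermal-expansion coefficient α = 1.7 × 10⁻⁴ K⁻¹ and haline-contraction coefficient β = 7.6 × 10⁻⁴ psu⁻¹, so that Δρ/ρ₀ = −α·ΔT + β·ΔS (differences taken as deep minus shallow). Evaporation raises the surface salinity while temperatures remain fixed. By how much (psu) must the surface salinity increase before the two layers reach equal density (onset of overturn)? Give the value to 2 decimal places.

0.21 psu

Neutral buoyancy requires −α(T_deep − T_surf) + β(S_deep − S_surf′) = 0.
S_surf′ = S_deep − (α/β)·ΔT = 33.20 − (1.7 × 10⁻⁴/7.6 × 10⁻⁴)·(-0.7) = 33.3566 psu.
Increase required: 33.3566 − 33.15 = 0.2066 psu.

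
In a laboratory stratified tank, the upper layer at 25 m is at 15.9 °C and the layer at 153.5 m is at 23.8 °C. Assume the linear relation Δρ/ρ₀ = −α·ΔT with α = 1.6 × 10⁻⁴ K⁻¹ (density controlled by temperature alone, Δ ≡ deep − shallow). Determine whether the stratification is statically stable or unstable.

unstable

ΔT = 23.8 − 15.9 = +7.9 K, so Δρ/ρ₀ = −αΔT = -1.264 × 10⁻³.
Δρ/ρ₀ < 0, so Δρ < 0: deeper water is lighter → statically unstable; the column would overturn.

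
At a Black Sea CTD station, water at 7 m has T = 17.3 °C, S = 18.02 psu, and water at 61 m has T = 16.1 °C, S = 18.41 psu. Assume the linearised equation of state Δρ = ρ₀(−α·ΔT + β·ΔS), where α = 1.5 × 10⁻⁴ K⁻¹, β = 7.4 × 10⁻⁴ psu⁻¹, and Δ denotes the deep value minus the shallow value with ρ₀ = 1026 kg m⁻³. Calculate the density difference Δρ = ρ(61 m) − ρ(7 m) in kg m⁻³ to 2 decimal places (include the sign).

+0.48 kg m⁻³

ΔT = -1.2 K, ΔS = +0.39 psu (deep − shallow).
Δρ/ρ₀ = −(1.5 × 10⁻⁴)(-1.2) + (7.4 × 10⁻⁴)(+0.39) = 4.686 × 10⁻⁴.
Δρ = 1026 × (4.686 × 10⁻⁴) = +0.48 kg m⁻³.
Positive Δρ: denser below, stable.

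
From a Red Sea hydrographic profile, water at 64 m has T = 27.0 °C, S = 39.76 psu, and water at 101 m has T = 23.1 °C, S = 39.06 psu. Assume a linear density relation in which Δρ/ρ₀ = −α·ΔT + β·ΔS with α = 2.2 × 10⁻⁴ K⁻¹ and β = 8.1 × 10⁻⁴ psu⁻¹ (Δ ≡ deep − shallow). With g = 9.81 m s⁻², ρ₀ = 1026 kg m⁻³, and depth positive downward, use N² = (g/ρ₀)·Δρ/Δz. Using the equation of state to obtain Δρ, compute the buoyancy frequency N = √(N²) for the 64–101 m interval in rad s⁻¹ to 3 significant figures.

ΔT = -3.9 K, ΔS = -0.70 psu (deep − shallow).
Δρ/ρ₀ = −αΔT + βΔS = 8.58 × 10⁻⁴ − 5.67 × 10⁻⁴ = 2.91 × 10⁻⁴, so Δρ ≈ 0.2986 kg m⁻³.
N² = (g/ρ₀)·Δρ/Δz = g·(Δρ/ρ₀)/Δz = 9.81 × 2.91 × 10⁻⁴ / 37 = 7.7154 × 10⁻⁵ s⁻².
N = √(7.7154 × 10⁻⁵) = 8.7837 × 10⁻³ rad s⁻¹ ≈ 8.78 × 10⁻³ rad s⁻¹.

8.78 × 10⁻³ rad s⁻¹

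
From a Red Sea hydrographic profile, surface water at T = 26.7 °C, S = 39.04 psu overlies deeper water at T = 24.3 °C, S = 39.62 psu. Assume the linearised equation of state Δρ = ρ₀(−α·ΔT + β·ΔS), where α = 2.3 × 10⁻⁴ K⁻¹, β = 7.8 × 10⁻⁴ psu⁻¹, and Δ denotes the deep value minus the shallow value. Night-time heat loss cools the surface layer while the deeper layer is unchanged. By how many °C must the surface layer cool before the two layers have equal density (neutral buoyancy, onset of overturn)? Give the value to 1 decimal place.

Neutral buoyancy requires Δρ = 0, i.e. −α(T_deep − T_surf′) + β(S_deep − S_surf) = 0.
T_surf′ = T_deep − (β/α)·ΔS = 24.3 − (7.8 × 10⁻⁴/2.3 × 10⁻⁴)·(+0.58) = 22.333 °C.
Cooling required: 26.7 − (22.333) = 4.367 °C.

4.4 °C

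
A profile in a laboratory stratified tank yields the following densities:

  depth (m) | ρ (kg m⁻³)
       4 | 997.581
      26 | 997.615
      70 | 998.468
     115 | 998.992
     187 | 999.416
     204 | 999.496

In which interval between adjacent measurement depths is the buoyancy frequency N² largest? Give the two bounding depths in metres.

26–70 m

Compute the density gradient over each adjacent pair:
  4–26 m: Δρ/Δz = 0.034/22 = 1.5 × 10⁻³ kg m⁻⁴
  26–70 m: Δρ/Δz = 0.853/44 = 0.019 kg m⁻⁴
  70–115 m: Δρ/Δz = 0.524/45 = 0.012 kg m⁻⁴
  115–187 m: Δρ/Δz = 0.424/72 = 5.9 × 10⁻³ kg m⁻⁴
  187–204 m: Δρ/Δz = 0.080/17 = 4.7 × 10⁻³ kg m⁻⁴
The largest gradient is in the 26–70 m interval — the pycnocline.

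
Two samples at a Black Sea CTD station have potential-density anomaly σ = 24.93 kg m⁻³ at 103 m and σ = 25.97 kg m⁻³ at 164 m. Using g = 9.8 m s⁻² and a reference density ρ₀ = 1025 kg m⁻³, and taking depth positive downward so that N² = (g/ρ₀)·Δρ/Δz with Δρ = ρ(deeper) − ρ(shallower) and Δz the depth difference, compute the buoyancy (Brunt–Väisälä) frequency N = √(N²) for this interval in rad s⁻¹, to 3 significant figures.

0.0128 rad s⁻¹

Δρ = 1025.97 − 1024.93 = 1.04 kg m⁻³ over Δz = 164 − 103 = 61 m.
N² = (9.8/1025) × (1.04/61) = 1.6301 × 10⁻⁴ s⁻².
N = √(1.6301 × 10⁻⁴) = 0.012768 rad s⁻¹ ≈ 0.0128 rad s⁻¹.
A positive N² confirms static stability across the interval.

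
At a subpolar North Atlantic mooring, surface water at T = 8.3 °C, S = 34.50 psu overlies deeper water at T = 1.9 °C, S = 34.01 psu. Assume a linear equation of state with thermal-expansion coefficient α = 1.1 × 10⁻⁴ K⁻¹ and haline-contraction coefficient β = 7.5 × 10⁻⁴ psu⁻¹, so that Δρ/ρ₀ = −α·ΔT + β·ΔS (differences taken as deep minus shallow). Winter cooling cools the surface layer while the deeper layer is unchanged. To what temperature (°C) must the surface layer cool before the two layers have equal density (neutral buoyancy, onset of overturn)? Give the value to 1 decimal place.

Neutral buoyancy requires Δρ = 0, i.e. −α(T_deep − T_surf′) + β(S_deep − S_surf) = 0.
T_surf′ = T_deep − (β/α)·ΔS = 1.9 − (7.5 × 10⁻⁴/1.1 × 10⁻⁴)·(-0.49) = 5.241 °C.
Cooling required: 8.3 − (5.241) = 3.059 °C.

5.2 °C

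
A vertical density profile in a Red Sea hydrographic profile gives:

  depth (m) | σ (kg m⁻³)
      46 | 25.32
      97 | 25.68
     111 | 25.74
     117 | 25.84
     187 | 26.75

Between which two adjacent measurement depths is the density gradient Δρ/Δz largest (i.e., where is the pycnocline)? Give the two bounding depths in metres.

Compute the density gradient over each adjacent pair:
  46–97 m: Δρ/Δz = 0.36/51 = 7.1 × 10⁻³ kg m⁻⁴
  97–111 m: Δρ/Δz = 0.06/14 = 4.3 × 10⁻³ kg m⁻⁴
  111–117 m: Δρ/Δz = 0.10/6 = 0.017 kg m⁻⁴
  117–187 m: Δρ/Δz = 0.91/70 = 0.013 kg m⁻⁴
The largest gradient is in the 111–117 m interval — the pycnocline.

111–117 m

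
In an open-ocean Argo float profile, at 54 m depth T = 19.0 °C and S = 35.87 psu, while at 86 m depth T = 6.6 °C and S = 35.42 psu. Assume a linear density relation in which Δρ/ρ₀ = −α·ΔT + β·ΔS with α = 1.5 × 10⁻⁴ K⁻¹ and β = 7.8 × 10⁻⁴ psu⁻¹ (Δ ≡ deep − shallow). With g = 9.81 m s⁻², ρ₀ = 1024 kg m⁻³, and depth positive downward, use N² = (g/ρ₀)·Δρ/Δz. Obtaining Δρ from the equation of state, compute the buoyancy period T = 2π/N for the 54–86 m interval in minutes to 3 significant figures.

ΔT = -12.4 K, ΔS = -0.45 psu (deep − shallow).
Δρ/ρ₀ = −αΔT + βΔS = 1.86 × 10⁻³ − 3.51 × 10⁻⁴ = 1.509 × 10⁻³, so Δρ ≈ 1.545 kg m⁻³.
N² = (g/ρ₀)·Δρ/Δz = g·(Δρ/ρ₀)/Δz = 9.81 × 1.509 × 10⁻³ / 32 = 4.6260 × 10⁻⁴ s⁻².
N = √(4.6260 × 10⁻⁴) = 0.021508 rad s⁻¹ → T = 2π/N = 292.13 s = 4.8688 min ≈ 4.87 min.

4.87 min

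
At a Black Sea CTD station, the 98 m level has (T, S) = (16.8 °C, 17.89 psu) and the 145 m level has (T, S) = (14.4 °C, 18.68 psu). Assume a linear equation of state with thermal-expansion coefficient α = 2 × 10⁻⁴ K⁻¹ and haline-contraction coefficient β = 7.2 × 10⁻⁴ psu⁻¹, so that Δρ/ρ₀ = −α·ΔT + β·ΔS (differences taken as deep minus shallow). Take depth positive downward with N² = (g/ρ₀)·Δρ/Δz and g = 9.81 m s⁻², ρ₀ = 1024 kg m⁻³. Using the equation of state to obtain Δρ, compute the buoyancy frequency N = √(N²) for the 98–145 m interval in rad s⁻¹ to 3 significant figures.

ΔT = -2.4 K, ΔS = +0.79 psu (deep − shallow).
Δρ/ρ₀ = −αΔT + βΔS = 4.80 × 10⁻⁴ + 5.688 × 10⁻⁴ = 1.0488 × 10⁻³, so Δρ ≈ 1.074 kg m⁻³.
N² = (g/ρ₀)·Δρ/Δz = g·(Δρ/ρ₀)/Δz = 9.81 × 1.0488 × 10⁻³ / 47 = 2.1891 × 10⁻⁴ s⁻².
N = √(2.1891 × 10⁻⁴) = 0.014796 rad s⁻¹ ≈ 0.0148 rad s⁻¹.

0.0148 rad s⁻¹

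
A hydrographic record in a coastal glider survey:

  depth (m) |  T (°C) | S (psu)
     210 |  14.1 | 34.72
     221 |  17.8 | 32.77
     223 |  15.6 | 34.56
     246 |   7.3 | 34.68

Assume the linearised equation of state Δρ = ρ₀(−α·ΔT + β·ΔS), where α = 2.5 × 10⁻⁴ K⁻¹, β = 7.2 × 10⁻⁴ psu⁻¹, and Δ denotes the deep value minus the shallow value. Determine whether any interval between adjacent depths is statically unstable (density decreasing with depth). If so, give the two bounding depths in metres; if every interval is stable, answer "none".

210–221 m

Evaluate Δρ/ρ₀ = −αΔT + βΔS across each adjacent pair:
  210–221 m: −αΔT+βΔS = −(2.5 × 10⁻⁴)(+3.7)+(7.2 × 10⁻⁴)(-1.95) = -2.3 × 10⁻³ → UNSTABLE
  221–223 m: −αΔT+βΔS = −(2.5 × 10⁻⁴)(-2.2)+(7.2 × 10⁻⁴)(+1.79) = 1.8 × 10⁻³ → stable
  223–246 m: −αΔT+βΔS = −(2.5 × 10⁻⁴)(-8.3)+(7.2 × 10⁻⁴)(+0.12) = 2.2 × 10⁻³ → stable
The 210–221 m interval has Δρ < 0: lighter water underlies denser water.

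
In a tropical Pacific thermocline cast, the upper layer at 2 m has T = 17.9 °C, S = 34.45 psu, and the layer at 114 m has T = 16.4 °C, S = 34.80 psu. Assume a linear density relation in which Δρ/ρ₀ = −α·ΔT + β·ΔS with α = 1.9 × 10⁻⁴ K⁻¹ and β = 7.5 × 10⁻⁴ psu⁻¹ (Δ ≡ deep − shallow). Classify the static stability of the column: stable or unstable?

stable

ΔT = 16.4 − 17.9 = -1.5 K and ΔS = 34.80 − 34.45 = +0.35 psu (deep − shallow).
−αΔT = 2.85 × 10⁻⁴; βΔS = 2.625 × 10⁻⁴; sum Δρ/ρ₀ = 5.475 × 10⁻⁴.
Δρ/ρ₀ > 0, so Δρ > 0: deeper water is denser → statically stable.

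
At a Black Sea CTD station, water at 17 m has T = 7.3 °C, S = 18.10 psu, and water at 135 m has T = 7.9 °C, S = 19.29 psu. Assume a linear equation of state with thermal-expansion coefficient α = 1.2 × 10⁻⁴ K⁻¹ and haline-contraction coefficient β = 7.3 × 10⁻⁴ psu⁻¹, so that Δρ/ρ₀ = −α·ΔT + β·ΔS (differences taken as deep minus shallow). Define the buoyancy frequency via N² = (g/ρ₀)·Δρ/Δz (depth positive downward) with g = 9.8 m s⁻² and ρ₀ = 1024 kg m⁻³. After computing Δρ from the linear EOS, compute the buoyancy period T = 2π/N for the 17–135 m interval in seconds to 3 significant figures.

772 s

ΔT = +0.6 K, ΔS = +1.19 psu (deep − shallow).
Δρ/ρ₀ = −αΔT + βΔS = -7.20 × 10⁻⁵ + 8.687 × 10⁻⁴ = 7.967 × 10⁻⁴, so Δρ ≈ 0.8158 kg m⁻³.
N² = (g/ρ₀)·Δρ/Δz = g·(Δρ/ρ₀)/Δz = 9.8 × 7.967 × 10⁻⁴ / 118 = 6.6167 × 10⁻⁵ s⁻².
N = √(6.6167 × 10⁻⁵) = 8.1343 × 10⁻³ rad s⁻¹ → T = 2π/N = 772.43 s ≈ 772 s.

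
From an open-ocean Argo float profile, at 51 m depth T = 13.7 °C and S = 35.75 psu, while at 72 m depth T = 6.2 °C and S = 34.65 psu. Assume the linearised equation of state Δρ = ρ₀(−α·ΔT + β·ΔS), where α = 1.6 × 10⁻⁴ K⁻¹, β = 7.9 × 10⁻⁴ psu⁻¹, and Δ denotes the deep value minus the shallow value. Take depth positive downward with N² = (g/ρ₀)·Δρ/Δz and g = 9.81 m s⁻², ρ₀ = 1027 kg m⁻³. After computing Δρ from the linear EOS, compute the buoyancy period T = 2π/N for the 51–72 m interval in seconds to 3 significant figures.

505 s

ΔT = -7.5 K, ΔS = -1.10 psu (deep − shallow).
Δρ/ρ₀ = −αΔT + βΔS = 1.20 × 10⁻³ − 8.69 × 10⁻⁴ = 3.31 × 10⁻⁴, so Δρ ≈ 0.3399 kg m⁻³.
N² = (g/ρ₀)·Δρ/Δz = g·(Δρ/ρ₀)/Δz = 9.81 × 3.31 × 10⁻⁴ / 21 = 1.5462 × 10⁻⁴ s⁻².
N = √(1.5462 × 10⁻⁴) = 0.012435 rad s⁻¹ → T = 2π/N = 505.28 s ≈ 505 s.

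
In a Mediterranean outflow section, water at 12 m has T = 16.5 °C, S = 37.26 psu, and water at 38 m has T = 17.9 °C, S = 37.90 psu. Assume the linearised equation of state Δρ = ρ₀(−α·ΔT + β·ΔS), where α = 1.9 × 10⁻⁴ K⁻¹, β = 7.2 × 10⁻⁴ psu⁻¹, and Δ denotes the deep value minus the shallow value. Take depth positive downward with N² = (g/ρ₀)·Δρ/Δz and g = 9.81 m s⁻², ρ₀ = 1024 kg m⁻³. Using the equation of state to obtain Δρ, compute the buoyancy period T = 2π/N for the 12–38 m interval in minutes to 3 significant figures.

ΔT = +1.4 K, ΔS = +0.64 psu (deep − shallow).
Δρ/ρ₀ = −αΔT + βΔS = -2.66 × 10⁻⁴ + 4.608 × 10⁻⁴ = 1.948 × 10⁻⁴, so Δρ ≈ 0.1995 kg m⁻³.
N² = (g/ρ₀)·Δρ/Δz = g·(Δρ/ρ₀)/Δz = 9.81 × 1.948 × 10⁻⁴ / 26 = 7.3500 × 10⁻⁵ s⁻².
N = √(7.3500 × 10⁻⁵) = 8.5732 × 10⁻³ rad s⁻¹ → T = 2π/N = 732.89 s = 12.215 min ≈ 12.2 min.

12.2 min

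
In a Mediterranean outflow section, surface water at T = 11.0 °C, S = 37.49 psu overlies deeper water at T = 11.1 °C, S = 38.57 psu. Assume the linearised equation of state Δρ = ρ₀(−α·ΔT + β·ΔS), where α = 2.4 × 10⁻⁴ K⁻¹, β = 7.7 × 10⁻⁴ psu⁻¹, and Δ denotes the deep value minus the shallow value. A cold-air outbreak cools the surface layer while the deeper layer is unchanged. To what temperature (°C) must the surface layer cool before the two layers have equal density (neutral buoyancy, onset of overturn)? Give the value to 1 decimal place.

7.6 °C

Neutral buoyancy requires Δρ = 0, i.e. −α(T_deep − T_surf′) + β(S_deep − S_surf) = 0.
T_surf′ = T_deep − (β/α)·ΔS = 11.1 − (7.7 × 10⁻⁴/2.4 × 10⁻⁴)·(+1.08) = 7.635 °C.
Cooling required: 11.0 − (7.635) = 3.365 °C.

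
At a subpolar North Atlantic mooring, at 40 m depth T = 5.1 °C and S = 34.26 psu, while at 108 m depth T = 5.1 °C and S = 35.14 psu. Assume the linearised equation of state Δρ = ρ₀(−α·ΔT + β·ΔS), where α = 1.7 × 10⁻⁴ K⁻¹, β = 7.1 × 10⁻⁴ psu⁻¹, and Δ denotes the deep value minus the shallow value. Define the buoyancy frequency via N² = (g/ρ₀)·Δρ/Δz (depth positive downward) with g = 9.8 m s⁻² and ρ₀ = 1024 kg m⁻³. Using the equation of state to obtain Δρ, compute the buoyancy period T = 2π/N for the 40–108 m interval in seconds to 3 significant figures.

662 s

ΔT = +0.0 K, ΔS = +0.88 psu (deep − shallow).
Δρ/ρ₀ = −αΔT + βΔS = 0 + 6.248 × 10⁻⁴ = 6.248 × 10⁻⁴, so Δρ ≈ 0.6398 kg m⁻³.
N² = (g/ρ₀)·Δρ/Δz = g·(Δρ/ρ₀)/Δz = 9.8 × 6.248 × 10⁻⁴ / 68 = 9.0045 × 10⁻⁵ s⁻².
N = √(9.0045 × 10⁻⁵) = 9.4892 × 10⁻³ rad s⁻¹ → T = 2π/N = 662.14 s ≈ 662 s.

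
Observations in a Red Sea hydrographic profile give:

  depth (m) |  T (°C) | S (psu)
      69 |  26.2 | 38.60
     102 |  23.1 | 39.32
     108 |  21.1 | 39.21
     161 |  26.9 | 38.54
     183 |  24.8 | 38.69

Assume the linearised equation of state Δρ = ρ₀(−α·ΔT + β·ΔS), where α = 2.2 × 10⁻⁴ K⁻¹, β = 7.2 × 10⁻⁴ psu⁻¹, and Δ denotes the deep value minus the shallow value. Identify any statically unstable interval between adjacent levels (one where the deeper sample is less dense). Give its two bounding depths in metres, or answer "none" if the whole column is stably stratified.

108–161 m

Evaluate Δρ/ρ₀ = −αΔT + βΔS across each adjacent pair:
  69–102 m: −αΔT+βΔS = −(2.2 × 10⁻⁴)(-3.1)+(7.2 × 10⁻⁴)(+0.72) = 1.2 × 10⁻³ → stable
  102–108 m: −αΔT+βΔS = −(2.2 × 10⁻⁴)(-2.0)+(7.2 × 10⁻⁴)(-0.11) = 3.6 × 10⁻⁴ → stable
  108–161 m: −αΔT+βΔS = −(2.2 × 10⁻⁴)(+5.8)+(7.2 × 10⁻⁴)(-0.67) = -1.8 × 10⁻³ → UNSTABLE
  161–183 m: −αΔT+βΔS = −(2.2 × 10⁻⁴)(-2.1)+(7.2 × 10⁻⁴)(+0.15) = 5.7 × 10⁻⁴ → stable
The 108–161 m interval has Δρ < 0: lighter water underlies denser water.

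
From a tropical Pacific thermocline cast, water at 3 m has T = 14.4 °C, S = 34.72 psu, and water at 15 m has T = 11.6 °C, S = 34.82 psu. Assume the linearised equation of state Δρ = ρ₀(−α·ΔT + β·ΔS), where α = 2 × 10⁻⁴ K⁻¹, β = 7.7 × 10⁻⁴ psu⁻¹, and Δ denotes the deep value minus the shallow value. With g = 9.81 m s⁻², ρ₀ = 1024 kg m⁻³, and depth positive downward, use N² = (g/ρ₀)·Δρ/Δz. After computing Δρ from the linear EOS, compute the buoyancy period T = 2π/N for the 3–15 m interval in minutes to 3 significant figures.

4.59 min

ΔT = -2.8 K, ΔS = +0.10 psu (deep − shallow).
Δρ/ρ₀ = −αΔT + βΔS = 5.60 × 10⁻⁴ + 7.70 × 10⁻⁵ = 6.37 × 10⁻⁴, so Δρ ≈ 0.6523 kg m⁻³.
N² = (g/ρ₀)·Δρ/Δz = g·(Δρ/ρ₀)/Δz = 9.81 × 6.37 × 10⁻⁴ / 12 = 5.2075 × 10⁻⁴ s⁻².
N = √(5.2075 × 10⁻⁴) = 0.022820 rad s⁻¹ → T = 2π/N = 275.34 s = 4.5890 min ≈ 4.59 min.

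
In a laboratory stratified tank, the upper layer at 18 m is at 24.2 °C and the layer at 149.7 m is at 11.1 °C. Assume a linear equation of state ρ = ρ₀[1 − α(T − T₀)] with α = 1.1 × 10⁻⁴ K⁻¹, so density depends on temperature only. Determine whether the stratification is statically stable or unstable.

ΔT = 11.1 − 24.2 = -13.1 K, so Δρ/ρ₀ = −αΔT = 1.441 × 10⁻³.
Δρ/ρ₀ > 0, so Δρ > 0: deeper water is denser → statically stable.

stable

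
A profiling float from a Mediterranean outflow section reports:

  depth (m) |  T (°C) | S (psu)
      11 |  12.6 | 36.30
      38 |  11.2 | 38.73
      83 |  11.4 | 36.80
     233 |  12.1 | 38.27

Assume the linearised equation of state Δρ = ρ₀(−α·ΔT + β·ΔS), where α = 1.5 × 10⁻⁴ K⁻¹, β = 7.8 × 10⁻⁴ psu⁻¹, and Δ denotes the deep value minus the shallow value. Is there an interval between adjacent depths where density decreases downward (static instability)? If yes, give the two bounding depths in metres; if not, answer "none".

Evaluate Δρ/ρ₀ = −αΔT + βΔS across each adjacent pair:
  11–38 m: −αΔT+βΔS = −(1.5 × 10⁻⁴)(-1.4)+(7.8 × 10⁻⁴)(+2.43) = 2.1 × 10⁻³ → stable
  38–83 m: −αΔT+βΔS = −(1.5 × 10⁻⁴)(+0.2)+(7.8 × 10⁻⁴)(-1.93) = -1.5 × 10⁻³ → UNSTABLE
  83–233 m: −αΔT+βΔS = −(1.5 × 10⁻⁴)(+0.7)+(7.8 × 10⁻⁴)(+1.47) = 1.0 × 10⁻³ → stable
The 38–83 m interval has Δρ < 0: lighter water underlies denser water.

38–83 m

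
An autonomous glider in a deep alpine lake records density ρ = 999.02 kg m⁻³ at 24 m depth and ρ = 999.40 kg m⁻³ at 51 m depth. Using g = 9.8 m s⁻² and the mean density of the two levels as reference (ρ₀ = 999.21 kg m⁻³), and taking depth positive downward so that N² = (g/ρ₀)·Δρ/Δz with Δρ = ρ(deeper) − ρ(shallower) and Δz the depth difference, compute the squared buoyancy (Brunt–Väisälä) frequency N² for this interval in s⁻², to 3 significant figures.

1.38 × 10⁻⁴ s⁻²

Δρ = 999.40 − 999.02 = 0.38 kg m⁻³ over Δz = 51 − 24 = 27 m.
N² = (9.8/999.21) × (0.38/27) = 1.3803 × 10⁻⁴ s⁻² ≈ 1.38 × 10⁻⁴ s⁻².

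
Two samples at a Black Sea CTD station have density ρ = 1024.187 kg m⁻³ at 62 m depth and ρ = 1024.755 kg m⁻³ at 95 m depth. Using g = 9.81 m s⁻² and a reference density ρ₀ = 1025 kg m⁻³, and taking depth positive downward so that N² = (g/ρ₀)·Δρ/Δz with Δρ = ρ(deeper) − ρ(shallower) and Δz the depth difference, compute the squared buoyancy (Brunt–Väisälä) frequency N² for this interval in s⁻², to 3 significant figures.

Δρ = 1024.755 − 1024.187 = 0.568 kg m⁻³ over Δz = 95 − 62 = 33 m.
N² = (9.81/1025) × (0.568/33) = 1.6473 × 10⁻⁴ s⁻² ≈ 1.65 × 10⁻⁴ s⁻².

1.65 × 10⁻⁴ s⁻²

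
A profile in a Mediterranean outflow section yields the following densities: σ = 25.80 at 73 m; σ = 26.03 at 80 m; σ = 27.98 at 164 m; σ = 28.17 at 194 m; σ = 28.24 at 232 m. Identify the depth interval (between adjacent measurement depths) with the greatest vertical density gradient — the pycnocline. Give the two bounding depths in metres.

Compute the density gradient over each adjacent pair:
  73–80 m: Δρ/Δz = 0.23/7 = 0.033 kg m⁻⁴
  80–164 m: Δρ/Δz = 1.95/84 = 0.023 kg m⁻⁴
  164–194 m: Δρ/Δz = 0.19/30 = 6.3 × 10⁻³ kg m⁻⁴
  194–232 m: Δρ/Δz = 0.07/38 = 1.8 × 10⁻³ kg m⁻⁴
The largest gradient is in the 73–80 m interval — the pycnocline.

73–80 m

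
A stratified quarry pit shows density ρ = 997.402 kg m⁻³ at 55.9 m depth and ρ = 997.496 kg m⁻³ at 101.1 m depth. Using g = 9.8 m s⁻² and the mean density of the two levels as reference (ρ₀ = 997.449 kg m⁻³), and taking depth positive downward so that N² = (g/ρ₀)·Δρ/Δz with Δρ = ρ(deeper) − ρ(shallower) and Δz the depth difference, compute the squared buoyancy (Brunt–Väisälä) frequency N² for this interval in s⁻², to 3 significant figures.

Δρ = 997.496 − 997.402 = 0.094 kg m⁻³ over Δz = 101.1 − 55.9 = 45.2 m.
N² = (9.8/997.449) × (0.094/45.2) = 2.0433 × 10⁻⁵ s⁻² ≈ 2.04 × 10⁻⁵ s⁻².

2.04 × 10⁻⁵ s⁻²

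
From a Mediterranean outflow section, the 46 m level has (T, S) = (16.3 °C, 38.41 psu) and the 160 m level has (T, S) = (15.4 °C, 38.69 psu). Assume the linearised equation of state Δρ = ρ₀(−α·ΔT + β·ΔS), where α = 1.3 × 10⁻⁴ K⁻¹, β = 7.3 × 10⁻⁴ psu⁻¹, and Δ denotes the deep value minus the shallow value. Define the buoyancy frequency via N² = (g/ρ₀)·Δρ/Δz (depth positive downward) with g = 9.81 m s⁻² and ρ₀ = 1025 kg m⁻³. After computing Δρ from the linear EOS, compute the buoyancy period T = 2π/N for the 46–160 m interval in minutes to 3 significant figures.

19.9 min

ΔT = -0.9 K, ΔS = +0.28 psu (deep − shallow).
Δρ/ρ₀ = −αΔT + βΔS = 1.17 × 10⁻⁴ + 2.044 × 10⁻⁴ = 3.214 × 10⁻⁴, so Δρ ≈ 0.3294 kg m⁻³.
N² = (g/ρ₀)·Δρ/Δz = g·(Δρ/ρ₀)/Δz = 9.81 × 3.214 × 10⁻⁴ / 114 = 2.7657 × 10⁻⁵ s⁻².
N = √(2.7657 × 10⁻⁵) = 5.2590 × 10⁻³ rad s⁻¹ → T = 2π/N = 1.1947 × 10³ s = 19.912 min ≈ 19.9 min.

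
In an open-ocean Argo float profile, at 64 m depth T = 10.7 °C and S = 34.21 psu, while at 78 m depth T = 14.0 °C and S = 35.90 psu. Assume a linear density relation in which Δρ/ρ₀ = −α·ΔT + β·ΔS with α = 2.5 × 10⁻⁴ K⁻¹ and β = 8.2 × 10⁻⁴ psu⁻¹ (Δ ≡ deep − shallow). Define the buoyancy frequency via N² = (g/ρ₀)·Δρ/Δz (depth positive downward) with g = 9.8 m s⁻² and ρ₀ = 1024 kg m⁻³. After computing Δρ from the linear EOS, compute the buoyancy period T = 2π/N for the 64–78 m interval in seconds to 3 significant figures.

ΔT = +3.3 K, ΔS = +1.69 psu (deep − shallow).
Δρ/ρ₀ = −αΔT + βΔS = -8.25 × 10⁻⁴ + 1.3858 × 10⁻³ = 5.608 × 10⁻⁴, so Δρ ≈ 0.5743 kg m⁻³.
N² = (g/ρ₀)·Δρ/Δz = g·(Δρ/ρ₀)/Δz = 9.8 × 5.608 × 10⁻⁴ / 14 = 3.9256 × 10⁻⁴ s⁻².
N = √(3.9256 × 10⁻⁴) = 0.019813 rad s⁻¹ → T = 2π/N = 317.12 s ≈ 317 s.

317 s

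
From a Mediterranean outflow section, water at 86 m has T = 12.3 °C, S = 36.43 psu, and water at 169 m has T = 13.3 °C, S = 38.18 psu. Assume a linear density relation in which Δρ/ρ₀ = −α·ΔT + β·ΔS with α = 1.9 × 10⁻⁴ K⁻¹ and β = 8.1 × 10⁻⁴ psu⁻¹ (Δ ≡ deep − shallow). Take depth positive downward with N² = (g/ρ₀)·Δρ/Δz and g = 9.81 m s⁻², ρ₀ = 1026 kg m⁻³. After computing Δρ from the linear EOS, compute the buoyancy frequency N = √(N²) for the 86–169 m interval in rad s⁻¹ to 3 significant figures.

0.0120 rad s⁻¹

ΔT = +1.0 K, ΔS = +1.75 psu (deep − shallow).
Δρ/ρ₀ = −αΔT + βΔS = -1.90 × 10⁻⁴ + 1.4175 × 10⁻³ = 1.2275 × 10⁻³, so Δρ ≈ 1.259 kg m⁻³.
N² = (g/ρ₀)·Δρ/Δz = g·(Δρ/ρ₀)/Δz = 9.81 × 1.2275 × 10⁻³ / 83 = 1.4508 × 10⁻⁴ s⁻².
N = √(1.4508 × 10⁻⁴) = 0.012045 rad s⁻¹ ≈ 0.0120 rad s⁻¹.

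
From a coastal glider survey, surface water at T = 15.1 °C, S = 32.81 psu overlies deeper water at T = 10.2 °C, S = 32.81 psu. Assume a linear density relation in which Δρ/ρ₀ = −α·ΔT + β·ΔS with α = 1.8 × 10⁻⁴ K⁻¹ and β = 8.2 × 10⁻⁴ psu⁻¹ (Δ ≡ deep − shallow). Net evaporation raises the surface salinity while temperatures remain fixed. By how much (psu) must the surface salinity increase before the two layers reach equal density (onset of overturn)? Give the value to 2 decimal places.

1.08 psu

Neutral buoyancy requires −α(T_deep − T_surf) + β(S_deep − S_surf′) = 0.
S_surf′ = S_deep − (α/β)·ΔT = 32.81 − (1.8 × 10⁻⁴/8.2 × 10⁻⁴)·(-4.9) = 33.8856 psu.
Increase required: 33.8856 − 32.81 = 1.0756 psu.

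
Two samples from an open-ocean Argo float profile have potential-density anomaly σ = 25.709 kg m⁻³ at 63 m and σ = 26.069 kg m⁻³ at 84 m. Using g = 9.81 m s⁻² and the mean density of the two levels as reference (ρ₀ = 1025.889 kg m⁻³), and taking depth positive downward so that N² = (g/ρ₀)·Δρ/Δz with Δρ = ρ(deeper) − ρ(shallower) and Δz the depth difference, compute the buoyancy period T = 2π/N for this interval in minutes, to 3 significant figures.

Δρ = 1026.069 − 1025.709 = 0.360 kg m⁻³ over Δz = 84 − 63 = 21 m.
N² = (9.81/1025.889) × (0.360/21) = 1.6393 × 10⁻⁴ s⁻².
N = √(1.6393 × 10⁻⁴) = 0.012804 rad s⁻¹, so T = 2π/N = 490.72 s = 8.1787 min ≈ 8.18 min.

8.18 min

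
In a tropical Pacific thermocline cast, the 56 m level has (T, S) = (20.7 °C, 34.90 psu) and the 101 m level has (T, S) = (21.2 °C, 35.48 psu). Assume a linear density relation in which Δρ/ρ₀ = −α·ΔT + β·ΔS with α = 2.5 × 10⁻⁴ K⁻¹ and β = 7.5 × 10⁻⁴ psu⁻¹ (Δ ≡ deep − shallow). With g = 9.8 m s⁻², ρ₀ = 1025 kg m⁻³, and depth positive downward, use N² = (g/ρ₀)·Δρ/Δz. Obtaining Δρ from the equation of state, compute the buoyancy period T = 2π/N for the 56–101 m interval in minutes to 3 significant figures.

ΔT = +0.5 K, ΔS = +0.58 psu (deep − shallow).
Δρ/ρ₀ = −αΔT + βΔS = -1.25 × 10⁻⁴ + 4.35 × 10⁻⁴ = 3.10 × 10⁻⁴, so Δρ ≈ 0.3177 kg m⁻³.
N² = (g/ρ₀)·Δρ/Δz = g·(Δρ/ρ₀)/Δz = 9.8 × 3.10 × 10⁻⁴ / 45 = 6.7511 × 10⁻⁵ s⁻².
N = √(6.7511 × 10⁻⁵) = 8.2165 × 10⁻³ rad s⁻¹ → T = 2π/N = 764.70 s = 12.745 min ≈ 12.7 min.

12.7 min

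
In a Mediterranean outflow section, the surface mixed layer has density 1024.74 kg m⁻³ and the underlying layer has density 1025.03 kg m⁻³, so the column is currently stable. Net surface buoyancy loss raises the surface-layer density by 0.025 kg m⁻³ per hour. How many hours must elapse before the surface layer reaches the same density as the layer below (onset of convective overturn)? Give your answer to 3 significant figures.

Density deficit of the surface layer: 1025.03 − 1024.74 = 0.29 kg m⁻³.
Required change = 0.29 / 0.025 = 11.6 hours.

11.6 hours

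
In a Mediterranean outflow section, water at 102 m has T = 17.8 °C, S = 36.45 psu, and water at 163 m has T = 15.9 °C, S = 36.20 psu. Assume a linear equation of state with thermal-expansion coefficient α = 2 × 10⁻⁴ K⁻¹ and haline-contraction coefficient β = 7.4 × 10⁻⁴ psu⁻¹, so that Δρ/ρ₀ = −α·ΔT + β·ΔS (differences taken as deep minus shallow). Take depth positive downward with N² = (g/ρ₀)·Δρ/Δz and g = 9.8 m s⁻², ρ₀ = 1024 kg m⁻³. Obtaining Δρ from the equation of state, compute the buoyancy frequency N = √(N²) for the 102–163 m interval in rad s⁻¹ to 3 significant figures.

5.60 × 10⁻³ rad s⁻¹

ΔT = -1.9 K, ΔS = -0.25 psu (deep − shallow).
Δρ/ρ₀ = −αΔT + βΔS = 3.80 × 10⁻⁴ − 1.85 × 10⁻⁴ = 1.95 × 10⁻⁴, so Δρ ≈ 0.1997 kg m⁻³.
N² = (g/ρ₀)·Δρ/Δz = g·(Δρ/ρ₀)/Δz = 9.8 × 1.95 × 10⁻⁴ / 61 = 3.1328 × 10⁻⁵ s⁻².
N = √(3.1328 × 10⁻⁵) = 5.5971 × 10⁻³ rad s⁻¹ ≈ 5.60 × 10⁻³ rad s⁻¹.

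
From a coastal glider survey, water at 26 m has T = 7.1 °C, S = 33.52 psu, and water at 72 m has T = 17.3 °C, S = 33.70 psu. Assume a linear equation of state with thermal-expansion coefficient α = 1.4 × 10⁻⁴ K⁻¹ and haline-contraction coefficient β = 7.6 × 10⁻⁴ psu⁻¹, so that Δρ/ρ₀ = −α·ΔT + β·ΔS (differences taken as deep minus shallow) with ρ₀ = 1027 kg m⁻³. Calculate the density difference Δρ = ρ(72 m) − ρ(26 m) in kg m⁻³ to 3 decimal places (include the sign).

-1.326 kg m⁻³

ΔT = +10.2 K, ΔS = +0.18 psu (deep − shallow).
Δρ/ρ₀ = −(1.4 × 10⁻⁴)(+10.2) + (7.6 × 10⁻⁴)(+0.18) = -1.2912 × 10⁻³.
Δρ = 1027 × (-1.2912 × 10⁻³) = -1.326 kg m⁻³.
Negative Δρ: lighter below, statically unstable.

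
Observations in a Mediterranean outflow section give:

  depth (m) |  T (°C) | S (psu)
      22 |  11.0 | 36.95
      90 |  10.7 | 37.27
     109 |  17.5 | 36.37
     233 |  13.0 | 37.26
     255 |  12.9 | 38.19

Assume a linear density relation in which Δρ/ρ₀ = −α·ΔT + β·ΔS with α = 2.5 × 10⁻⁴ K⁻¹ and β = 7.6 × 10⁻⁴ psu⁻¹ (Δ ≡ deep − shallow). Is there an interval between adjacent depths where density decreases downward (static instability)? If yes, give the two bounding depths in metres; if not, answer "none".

90–109 m

Evaluate Δρ/ρ₀ = −αΔT + βΔS across each adjacent pair:
  22–90 m: −αΔT+βΔS = −(2.5 × 10⁻⁴)(-0.3)+(7.6 × 10⁻⁴)(+0.32) = 3.2 × 10⁻⁴ → stable
  90–109 m: −αΔT+βΔS = −(2.5 × 10⁻⁴)(+6.8)+(7.6 × 10⁻⁴)(-0.90) = -2.4 × 10⁻³ → UNSTABLE
  109–233 m: −αΔT+βΔS = −(2.5 × 10⁻⁴)(-4.5)+(7.6 × 10⁻⁴)(+0.89) = 1.8 × 10⁻³ → stable
  233–255 m: −αΔT+βΔS = −(2.5 × 10⁻⁴)(-0.1)+(7.6 × 10⁻⁴)(+0.93) = 7.3 × 10⁻⁴ → stable
The 90–109 m interval has Δρ < 0: lighter water underlies denser water.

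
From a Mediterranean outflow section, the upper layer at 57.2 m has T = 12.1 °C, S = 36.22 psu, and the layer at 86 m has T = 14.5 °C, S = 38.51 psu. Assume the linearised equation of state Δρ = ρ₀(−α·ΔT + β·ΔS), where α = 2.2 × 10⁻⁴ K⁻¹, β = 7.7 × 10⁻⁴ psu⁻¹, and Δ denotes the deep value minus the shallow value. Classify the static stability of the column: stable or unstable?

stable

ΔT = 14.5 − 12.1 = +2.4 K and ΔS = 38.51 − 36.22 = +2.29 psu (deep − shallow).
−αΔT = -5.28 × 10⁻⁴; βΔS = 1.7633 × 10⁻³; sum Δρ/ρ₀ = 1.2353 × 10⁻³.
Δρ/ρ₀ > 0, so Δρ > 0: deeper water is denser → statically stable.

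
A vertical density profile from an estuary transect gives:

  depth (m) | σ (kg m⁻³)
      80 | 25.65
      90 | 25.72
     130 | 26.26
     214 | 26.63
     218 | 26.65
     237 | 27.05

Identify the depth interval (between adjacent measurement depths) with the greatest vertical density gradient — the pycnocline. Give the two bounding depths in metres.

Compute the density gradient over each adjacent pair:
  80–90 m: Δρ/Δz = 0.07/10 = 7.0 × 10⁻³ kg m⁻⁴
  90–130 m: Δρ/Δz = 0.54/40 = 0.014 kg m⁻⁴
  130–214 m: Δρ/Δz = 0.37/84 = 4.4 × 10⁻³ kg m⁻⁴
  214–218 m: Δρ/Δz = 0.02/4 = 5.0 × 10⁻³ kg m⁻⁴
  218–237 m: Δρ/Δz = 0.40/19 = 0.021 kg m⁻⁴
The largest gradient is in the 218–237 m interval — the pycnocline.

218–237 m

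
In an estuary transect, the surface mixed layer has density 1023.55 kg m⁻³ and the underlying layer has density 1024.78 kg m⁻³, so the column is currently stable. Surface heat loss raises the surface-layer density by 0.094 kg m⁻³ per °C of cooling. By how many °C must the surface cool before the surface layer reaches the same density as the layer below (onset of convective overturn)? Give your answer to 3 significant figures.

Density deficit of the surface layer: 1024.78 − 1023.55 = 1.23 kg m⁻³.
Required change = 1.23 / 0.094 = 13.1 °C.

13.1 °C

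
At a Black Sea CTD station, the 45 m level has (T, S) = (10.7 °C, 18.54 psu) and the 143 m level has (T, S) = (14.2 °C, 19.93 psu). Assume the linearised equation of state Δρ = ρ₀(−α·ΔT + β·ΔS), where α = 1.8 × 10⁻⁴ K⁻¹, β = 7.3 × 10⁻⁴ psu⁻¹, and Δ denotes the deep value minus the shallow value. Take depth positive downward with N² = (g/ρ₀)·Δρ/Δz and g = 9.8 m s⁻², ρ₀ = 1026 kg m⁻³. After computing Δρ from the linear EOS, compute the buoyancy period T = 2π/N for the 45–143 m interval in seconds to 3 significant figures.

1.01 × 10³ s

ΔT = +3.5 K, ΔS = +1.39 psu (deep − shallow).
Δρ/ρ₀ = −αΔT + βΔS = -6.30 × 10⁻⁴ + 1.0147 × 10⁻³ = 3.847 × 10⁻⁴, so Δρ ≈ 0.3947 kg m⁻³.
N² = (g/ρ₀)·Δρ/Δz = g·(Δρ/ρ₀)/Δz = 9.8 × 3.847 × 10⁻⁴ / 98 = 3.8470 × 10⁻⁵ s⁻².
N = √(3.8470 × 10⁻⁵) = 6.2024 × 10⁻³ rad s⁻¹ → T = 2π/N = 1.0130 × 10³ s ≈ 1.01 × 10³ s.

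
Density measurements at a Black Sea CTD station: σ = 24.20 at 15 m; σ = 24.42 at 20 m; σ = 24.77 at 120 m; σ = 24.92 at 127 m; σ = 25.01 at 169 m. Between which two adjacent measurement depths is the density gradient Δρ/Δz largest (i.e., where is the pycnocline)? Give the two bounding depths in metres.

15–20 m

Compute the density gradient over each adjacent pair:
  15–20 m: Δρ/Δz = 0.22/5 = 0.044 kg m⁻⁴
  20–120 m: Δρ/Δz = 0.35/100 = 3.5 × 10⁻³ kg m⁻⁴
  120–127 m: Δρ/Δz = 0.15/7 = 0.021 kg m⁻⁴
  127–169 m: Δρ/Δz = 0.09/42 = 2.1 × 10⁻³ kg m⁻⁴
The largest gradient is in the 15–20 m interval — the pycnocline.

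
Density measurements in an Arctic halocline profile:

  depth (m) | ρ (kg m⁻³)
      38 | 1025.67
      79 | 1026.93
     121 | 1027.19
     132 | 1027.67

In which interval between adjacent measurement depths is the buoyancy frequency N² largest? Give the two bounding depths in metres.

121–132 m

Compute the density gradient over each adjacent pair:
  38–79 m: Δρ/Δz = 1.26/41 = 0.031 kg m⁻⁴
  79–121 m: Δρ/Δz = 0.26/42 = 6.2 × 10⁻³ kg m⁻⁴
  121–132 m: Δρ/Δz = 0.48/11 = 0.044 kg m⁻⁴
The largest gradient is in the 121–132 m interval — the pycnocline.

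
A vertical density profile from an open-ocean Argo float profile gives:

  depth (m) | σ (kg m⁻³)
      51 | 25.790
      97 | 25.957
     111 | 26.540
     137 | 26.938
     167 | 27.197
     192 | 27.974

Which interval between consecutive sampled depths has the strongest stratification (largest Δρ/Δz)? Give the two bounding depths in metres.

Compute the density gradient over each adjacent pair:
  51–97 m: Δρ/Δz = 0.167/46 = 3.6 × 10⁻³ kg m⁻⁴
  97–111 m: Δρ/Δz = 0.583/14 = 0.042 kg m⁻⁴
  111–137 m: Δρ/Δz = 0.398/26 = 0.015 kg m⁻⁴
  137–167 m: Δρ/Δz = 0.259/30 = 8.6 × 10⁻³ kg m⁻⁴
  167–192 m: Δρ/Δz = 0.777/25 = 0.031 kg m⁻⁴
The largest gradient is in the 97–111 m interval — the pycnocline.

97–111 m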